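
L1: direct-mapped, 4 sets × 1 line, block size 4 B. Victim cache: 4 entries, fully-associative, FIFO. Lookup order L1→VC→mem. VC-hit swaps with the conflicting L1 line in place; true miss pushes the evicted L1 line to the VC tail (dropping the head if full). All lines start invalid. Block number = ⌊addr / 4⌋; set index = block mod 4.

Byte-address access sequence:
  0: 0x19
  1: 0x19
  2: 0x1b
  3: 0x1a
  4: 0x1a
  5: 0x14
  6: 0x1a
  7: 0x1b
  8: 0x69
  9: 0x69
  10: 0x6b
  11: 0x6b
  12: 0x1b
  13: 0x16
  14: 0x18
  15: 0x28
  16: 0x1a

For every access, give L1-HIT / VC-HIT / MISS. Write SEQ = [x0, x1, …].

SEQ = [MISS, L1-HIT, L1-HIT, L1-HIT, L1-HIT, MISS, L1-HIT, L1-HIT, MISS, L1-HIT, L1-HIT, L1-HIT, VC-HIT, L1-HIT, L1-HIT, MISS, VC-HIT]

#0 0x19→b6/s2 MISS; vc=[]
#1 0x19→b6/s2 L1-HIT; vc=[]
#2 0x1b→b6/s2 L1-HIT; vc=[]
#3 0x1a→b6/s2 L1-HIT; vc=[]
#4 0x1a→b6/s2 L1-HIT; vc=[]
#5 0x14→b5/s1 MISS; vc=[]
#6 0x1a→b6/s2 L1-HIT; vc=[]
#7 0x1b→b6/s2 L1-HIT; vc=[]
#8 0x69→b26/s2 MISS; vc=[6]
#9 0x69→b26/s2 L1-HIT; vc=[6]
#10 0x6b→b26/s2 L1-HIT; vc=[6]
#11 0x6b→b26/s2 L1-HIT; vc=[6]
#12 0x1b→b6/s2 VC-HIT; vc=[26]
#13 0x16→b5/s1 L1-HIT; vc=[26]
#14 0x18→b6/s2 L1-HIT; vc=[26]
#15 0x28→b10/s2 MISS; vc=[26,6]
#16 0x1a→b6/s2 VC-HIT; vc=[26,10]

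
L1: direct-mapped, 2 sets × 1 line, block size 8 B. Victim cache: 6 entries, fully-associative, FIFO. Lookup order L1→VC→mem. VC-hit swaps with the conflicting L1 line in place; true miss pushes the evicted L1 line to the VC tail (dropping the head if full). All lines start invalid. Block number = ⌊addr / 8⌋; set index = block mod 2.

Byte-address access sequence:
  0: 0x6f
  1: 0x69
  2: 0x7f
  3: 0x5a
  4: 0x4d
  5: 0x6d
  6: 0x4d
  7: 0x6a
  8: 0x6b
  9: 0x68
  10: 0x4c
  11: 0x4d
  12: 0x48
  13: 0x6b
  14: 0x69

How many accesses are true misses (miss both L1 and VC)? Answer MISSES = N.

MISSES = 4

#0 0x6f→b13/s1 MISS; vc=[]
#1 0x69→b13/s1 L1-HIT; vc=[]
#2 0x7f→b15/s1 MISS; vc=[13]
#3 0x5a→b11/s1 MISS; vc=[13,15]
#4 0x4d→b9/s1 MISS; vc=[13,15,11]
#5 0x6d→b13/s1 VC-HIT; vc=[9,15,11]
#6 0x4d→b9/s1 VC-HIT; vc=[13,15,11]
#7 0x6a→b13/s1 VC-HIT; vc=[9,15,11]
#8 0x6b→b13/s1 L1-HIT; vc=[9,15,11]
#9 0x68→b13/s1 L1-HIT; vc=[9,15,11]
#10 0x4c→b9/s1 VC-HIT; vc=[13,15,11]
#11 0x4d→b9/s1 L1-HIT; vc=[13,15,11]
#12 0x48→b9/s1 L1-HIT; vc=[13,15,11]
#13 0x6b→b13/s1 VC-HIT; vc=[9,15,11]
#14 0x69→b13/s1 L1-HIT; vc=[9,15,11]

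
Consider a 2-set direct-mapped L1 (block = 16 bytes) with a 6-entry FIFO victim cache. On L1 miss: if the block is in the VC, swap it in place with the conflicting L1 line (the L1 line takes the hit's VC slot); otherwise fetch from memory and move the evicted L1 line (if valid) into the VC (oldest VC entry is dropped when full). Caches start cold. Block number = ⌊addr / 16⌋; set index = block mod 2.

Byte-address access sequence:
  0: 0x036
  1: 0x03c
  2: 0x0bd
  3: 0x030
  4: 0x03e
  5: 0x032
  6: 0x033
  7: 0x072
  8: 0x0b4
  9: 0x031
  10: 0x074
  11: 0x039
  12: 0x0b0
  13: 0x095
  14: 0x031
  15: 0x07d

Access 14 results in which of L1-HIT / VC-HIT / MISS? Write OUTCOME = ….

0: 0x36 (blk 3, set 1) → MISS  vc=[]
1: 0x3c (blk 3, set 1) → L1-HIT  vc=[]
2: 0xbd (blk 11, set 1) → MISS  vc=[3]
3: 0x30 (blk 3, set 1) → VC-HIT  vc=[11]
4: 0x3e (blk 3, set 1) → L1-HIT  vc=[11]
5: 0x32 (blk 3, set 1) → L1-HIT  vc=[11]
6: 0x33 (blk 3, set 1) → L1-HIT  vc=[11]
7: 0x72 (blk 7, set 1) → MISS  vc=[11, 3]
8: 0xb4 (blk 11, set 1) → VC-HIT  vc=[7, 3]
9: 0x31 (blk 3, set 1) → VC-HIT  vc=[7, 11]
10: 0x74 (blk 7, set 1) → VC-HIT  vc=[3, 11]
11: 0x39 (blk 3, set 1) → VC-HIT  vc=[7, 11]
12: 0xb0 (blk 11, set 1) → VC-HIT  vc=[7, 3]
13: 0x95 (blk 9, set 1) → MISS  vc=[7, 3, 11]
14: 0x31 (blk 3, set 1) → VC-HIT  vc=[7, 9, 11]
15: 0x7d (blk 7, set 1) → VC-HIT  vc=[3, 9, 11]

OUTCOME = VC-HIT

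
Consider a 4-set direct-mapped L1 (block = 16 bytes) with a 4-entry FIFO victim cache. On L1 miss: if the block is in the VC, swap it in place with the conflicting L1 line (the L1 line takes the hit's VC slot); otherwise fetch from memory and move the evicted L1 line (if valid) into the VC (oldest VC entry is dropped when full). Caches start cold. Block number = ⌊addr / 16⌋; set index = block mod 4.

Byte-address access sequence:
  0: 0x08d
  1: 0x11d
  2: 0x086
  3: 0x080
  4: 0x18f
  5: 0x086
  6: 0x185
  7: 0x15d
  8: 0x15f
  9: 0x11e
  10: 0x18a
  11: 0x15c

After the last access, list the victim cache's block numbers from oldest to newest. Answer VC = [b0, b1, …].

  [0] addr=0x8d blk=8 s=0: MISS | VC []
  [1] addr=0x11d blk=17 s=1: MISS | VC []
  [2] addr=0x86 blk=8 s=0: L1-HIT | VC []
  [3] addr=0x80 blk=8 s=0: L1-HIT | VC []
  [4] addr=0x18f blk=24 s=0: MISS | VC [8]
  [5] addr=0x86 blk=8 s=0: VC-HIT | VC [24]
  [6] addr=0x185 blk=24 s=0: VC-HIT | VC [8]
  [7] addr=0x15d blk=21 s=1: MISS | VC [8, 17]
  [8] addr=0x15f blk=21 s=1: L1-HIT | VC [8, 17]
  [9] addr=0x11e blk=17 s=1: VC-HIT | VC [8, 21]
  [10] addr=0x18a blk=24 s=0: L1-HIT | VC [8, 21]
  [11] addr=0x15c blk=21 s=1: VC-HIT | VC [8, 17]

VC = [8, 17]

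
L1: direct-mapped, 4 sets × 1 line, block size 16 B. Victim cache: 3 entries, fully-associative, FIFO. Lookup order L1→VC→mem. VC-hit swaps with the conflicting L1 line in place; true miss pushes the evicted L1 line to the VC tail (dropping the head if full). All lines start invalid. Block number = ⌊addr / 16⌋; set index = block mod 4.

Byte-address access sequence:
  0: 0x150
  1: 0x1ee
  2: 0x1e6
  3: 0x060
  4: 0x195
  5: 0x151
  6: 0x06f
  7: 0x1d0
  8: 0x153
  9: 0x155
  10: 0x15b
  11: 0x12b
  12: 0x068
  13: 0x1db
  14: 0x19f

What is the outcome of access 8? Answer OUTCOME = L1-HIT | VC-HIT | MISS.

OUTCOME = VC-HIT

0: 0x150 (blk 21, set 1) → MISS  vc=[]
1: 0x1ee (blk 30, set 2) → MISS  vc=[]
2: 0x1e6 (blk 30, set 2) → L1-HIT  vc=[]
3: 0x60 (blk 6, set 2) → MISS  vc=[30]
4: 0x195 (blk 25, set 1) → MISS  vc=[30, 21]
5: 0x151 (blk 21, set 1) → VC-HIT  vc=[30, 25]
6: 0x6f (blk 6, set 2) → L1-HIT  vc=[30, 25]
7: 0x1d0 (blk 29, set 1) → MISS  vc=[30, 25, 21]
8: 0x153 (blk 21, set 1) → VC-HIT  vc=[30, 25, 29]
9: 0x155 (blk 21, set 1) → L1-HIT  vc=[30, 25, 29]
10: 0x15b (blk 21, set 1) → L1-HIT  vc=[30, 25, 29]
11: 0x12b (blk 18, set 2) → MISS  vc=[25, 29, 6]
12: 0x68 (blk 6, set 2) → VC-HIT  vc=[25, 29, 18]
13: 0x1db (blk 29, set 1) → VC-HIT  vc=[25, 21, 18]
14: 0x19f (blk 25, set 1) → VC-HIT  vc=[29, 21, 18]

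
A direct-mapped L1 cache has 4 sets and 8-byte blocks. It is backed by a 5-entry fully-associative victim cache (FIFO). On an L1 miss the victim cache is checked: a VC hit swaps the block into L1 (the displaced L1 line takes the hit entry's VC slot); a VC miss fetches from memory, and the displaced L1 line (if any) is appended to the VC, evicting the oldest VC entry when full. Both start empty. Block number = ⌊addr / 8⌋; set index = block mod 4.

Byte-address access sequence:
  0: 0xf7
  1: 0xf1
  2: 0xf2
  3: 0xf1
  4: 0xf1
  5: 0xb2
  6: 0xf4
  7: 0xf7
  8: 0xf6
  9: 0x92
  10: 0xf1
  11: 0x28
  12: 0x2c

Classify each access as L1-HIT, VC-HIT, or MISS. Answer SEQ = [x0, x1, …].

SEQ = [MISS, L1-HIT, L1-HIT, L1-HIT, L1-HIT, MISS, VC-HIT, L1-HIT, L1-HIT, MISS, VC-HIT, MISS, L1-HIT]

  [0] addr=0xf7 blk=30 s=2: MISS | VC []
  [1] addr=0xf1 blk=30 s=2: L1-HIT | VC []
  [2] addr=0xf2 blk=30 s=2: L1-HIT | VC []
  [3] addr=0xf1 blk=30 s=2: L1-HIT | VC []
  [4] addr=0xf1 blk=30 s=2: L1-HIT | VC []
  [5] addr=0xb2 blk=22 s=2: MISS | VC [30]
  [6] addr=0xf4 blk=30 s=2: VC-HIT | VC [22]
  [7] addr=0xf7 blk=30 s=2: L1-HIT | VC [22]
  [8] addr=0xf6 blk=30 s=2: L1-HIT | VC [22]
  [9] addr=0x92 blk=18 s=2: MISS | VC [22, 30]
  [10] addr=0xf1 blk=30 s=2: VC-HIT | VC [22, 18]
  [11] addr=0x28 blk=5 s=1: MISS | VC [22, 18]
  [12] addr=0x2c blk=5 s=1: L1-HIT | VC [22, 18]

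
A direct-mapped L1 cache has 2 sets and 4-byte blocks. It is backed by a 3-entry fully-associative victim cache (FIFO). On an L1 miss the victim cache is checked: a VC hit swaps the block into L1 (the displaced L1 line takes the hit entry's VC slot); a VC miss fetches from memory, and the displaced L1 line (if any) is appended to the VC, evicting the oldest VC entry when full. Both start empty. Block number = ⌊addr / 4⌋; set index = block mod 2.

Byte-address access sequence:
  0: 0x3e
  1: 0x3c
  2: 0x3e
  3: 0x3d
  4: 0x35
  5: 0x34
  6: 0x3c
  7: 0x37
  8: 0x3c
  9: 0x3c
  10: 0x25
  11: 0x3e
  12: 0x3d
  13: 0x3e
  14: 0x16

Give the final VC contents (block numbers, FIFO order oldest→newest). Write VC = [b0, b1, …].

VC = [13, 9, 15]

  [0] addr=0x3e blk=15 s=1: MISS | VC []
  [1] addr=0x3c blk=15 s=1: L1-HIT | VC []
  [2] addr=0x3e blk=15 s=1: L1-HIT | VC []
  [3] addr=0x3d blk=15 s=1: L1-HIT | VC []
  [4] addr=0x35 blk=13 s=1: MISS | VC [15]
  [5] addr=0x34 blk=13 s=1: L1-HIT | VC [15]
  [6] addr=0x3c blk=15 s=1: VC-HIT | VC [13]
  [7] addr=0x37 blk=13 s=1: VC-HIT | VC [15]
  [8] addr=0x3c blk=15 s=1: VC-HIT | VC [13]
  [9] addr=0x3c blk=15 s=1: L1-HIT | VC [13]
  [10] addr=0x25 blk=9 s=1: MISS | VC [13, 15]
  [11] addr=0x3e blk=15 s=1: VC-HIT | VC [13, 9]
  [12] addr=0x3d blk=15 s=1: L1-HIT | VC [13, 9]
  [13] addr=0x3e blk=15 s=1: L1-HIT | VC [13, 9]
  [14] addr=0x16 blk=5 s=1: MISS | VC [13, 9, 15]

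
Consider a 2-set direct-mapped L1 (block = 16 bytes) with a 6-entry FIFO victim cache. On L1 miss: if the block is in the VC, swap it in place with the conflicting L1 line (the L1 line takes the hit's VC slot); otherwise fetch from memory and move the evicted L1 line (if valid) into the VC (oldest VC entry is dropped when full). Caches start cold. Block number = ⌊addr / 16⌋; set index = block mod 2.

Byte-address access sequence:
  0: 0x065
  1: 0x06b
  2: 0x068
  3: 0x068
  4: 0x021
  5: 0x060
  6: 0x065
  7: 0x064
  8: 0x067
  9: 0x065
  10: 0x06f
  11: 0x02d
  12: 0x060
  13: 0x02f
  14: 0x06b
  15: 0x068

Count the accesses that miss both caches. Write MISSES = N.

MISSES = 2

  [0] addr=0x65 blk=6 s=0: MISS | VC []
  [1] addr=0x6b blk=6 s=0: L1-HIT | VC []
  [2] addr=0x68 blk=6 s=0: L1-HIT | VC []
  [3] addr=0x68 blk=6 s=0: L1-HIT | VC []
  [4] addr=0x21 blk=2 s=0: MISS | VC [6]
  [5] addr=0x60 blk=6 s=0: VC-HIT | VC [2]
  [6] addr=0x65 blk=6 s=0: L1-HIT | VC [2]
  [7] addr=0x64 blk=6 s=0: L1-HIT | VC [2]
  [8] addr=0x67 blk=6 s=0: L1-HIT | VC [2]
  [9] addr=0x65 blk=6 s=0: L1-HIT | VC [2]
  [10] addr=0x6f blk=6 s=0: L1-HIT | VC [2]
  [11] addr=0x2d blk=2 s=0: VC-HIT | VC [6]
  [12] addr=0x60 blk=6 s=0: VC-HIT | VC [2]
  [13] addr=0x2f blk=2 s=0: VC-HIT | VC [6]
  [14] addr=0x6b blk=6 s=0: VC-HIT | VC [2]
  [15] addr=0x68 blk=6 s=0: L1-HIT | VC [2]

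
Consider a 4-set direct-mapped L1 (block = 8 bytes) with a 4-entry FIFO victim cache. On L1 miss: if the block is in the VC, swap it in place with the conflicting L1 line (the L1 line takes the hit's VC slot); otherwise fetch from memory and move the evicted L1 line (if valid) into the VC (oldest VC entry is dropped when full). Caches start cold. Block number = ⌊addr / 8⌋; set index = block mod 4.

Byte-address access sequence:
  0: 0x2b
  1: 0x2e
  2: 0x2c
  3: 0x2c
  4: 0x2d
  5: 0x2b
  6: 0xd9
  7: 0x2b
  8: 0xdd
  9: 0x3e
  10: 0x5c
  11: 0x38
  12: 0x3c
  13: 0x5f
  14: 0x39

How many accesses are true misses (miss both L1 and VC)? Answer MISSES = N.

MISSES = 4

  [0] addr=0x2b blk=5 s=1: MISS | VC []
  [1] addr=0x2e blk=5 s=1: L1-HIT | VC []
  [2] addr=0x2c blk=5 s=1: L1-HIT | VC []
  [3] addr=0x2c blk=5 s=1: L1-HIT | VC []
  [4] addr=0x2d blk=5 s=1: L1-HIT | VC []
  [5] addr=0x2b blk=5 s=1: L1-HIT | VC []
  [6] addr=0xd9 blk=27 s=3: MISS | VC []
  [7] addr=0x2b blk=5 s=1: L1-HIT | VC []
  [8] addr=0xdd blk=27 s=3: L1-HIT | VC []
  [9] addr=0x3e blk=7 s=3: MISS | VC [27]
  [10] addr=0x5c blk=11 s=3: MISS | VC [27, 7]
  [11] addr=0x38 blk=7 s=3: VC-HIT | VC [27, 11]
  [12] addr=0x3c blk=7 s=3: L1-HIT | VC [27, 11]
  [13] addr=0x5f blk=11 s=3: VC-HIT | VC [27, 7]
  [14] addr=0x39 blk=7 s=3: VC-HIT | VC [27, 11]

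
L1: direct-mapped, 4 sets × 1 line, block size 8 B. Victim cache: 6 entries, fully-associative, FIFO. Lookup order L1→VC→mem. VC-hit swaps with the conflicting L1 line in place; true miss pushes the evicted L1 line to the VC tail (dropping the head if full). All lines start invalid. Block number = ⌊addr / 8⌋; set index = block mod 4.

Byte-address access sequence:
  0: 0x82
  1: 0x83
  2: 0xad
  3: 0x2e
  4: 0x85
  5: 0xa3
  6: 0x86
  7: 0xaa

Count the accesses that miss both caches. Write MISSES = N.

MISSES = 4

  [0] addr=0x82 blk=16 s=0: MISS | VC []
  [1] addr=0x83 blk=16 s=0: L1-HIT | VC []
  [2] addr=0xad blk=21 s=1: MISS | VC []
  [3] addr=0x2e blk=5 s=1: MISS | VC [21]
  [4] addr=0x85 blk=16 s=0: L1-HIT | VC [21]
  [5] addr=0xa3 blk=20 s=0: MISS | VC [21, 16]
  [6] addr=0x86 blk=16 s=0: VC-HIT | VC [21, 20]
  [7] addr=0xaa blk=21 s=1: VC-HIT | VC [5, 20]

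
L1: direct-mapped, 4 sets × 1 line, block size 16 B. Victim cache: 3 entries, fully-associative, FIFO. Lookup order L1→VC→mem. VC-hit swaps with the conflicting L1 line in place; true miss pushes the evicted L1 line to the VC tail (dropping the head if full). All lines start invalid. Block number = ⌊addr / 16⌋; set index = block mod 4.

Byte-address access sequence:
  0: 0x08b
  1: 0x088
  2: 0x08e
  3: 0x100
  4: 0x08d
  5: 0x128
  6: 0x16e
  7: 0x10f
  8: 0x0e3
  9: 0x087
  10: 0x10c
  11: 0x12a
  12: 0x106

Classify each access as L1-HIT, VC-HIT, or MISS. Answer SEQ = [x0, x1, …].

0: 0x8b (blk 8, set 0) → MISS  vc=[]
1: 0x88 (blk 8, set 0) → L1-HIT  vc=[]
2: 0x8e (blk 8, set 0) → L1-HIT  vc=[]
3: 0x100 (blk 16, set 0) → MISS  vc=[8]
4: 0x8d (blk 8, set 0) → VC-HIT  vc=[16]
5: 0x128 (blk 18, set 2) → MISS  vc=[16]
6: 0x16e (blk 22, set 2) → MISS  vc=[16, 18]
7: 0x10f (blk 16, set 0) → VC-HIT  vc=[8, 18]
8: 0xe3 (blk 14, set 2) → MISS  vc=[8, 18, 22]
9: 0x87 (blk 8, set 0) → VC-HIT  vc=[16, 18, 22]
10: 0x10c (blk 16, set 0) → VC-HIT  vc=[8, 18, 22]
11: 0x12a (blk 18, set 2) → VC-HIT  vc=[8, 14, 22]
12: 0x106 (blk 16, set 0) → L1-HIT  vc=[8, 14, 22]

SEQ = [MISS, L1-HIT, L1-HIT, MISS, VC-HIT, MISS, MISS, VC-HIT, MISS, VC-HIT, VC-HIT, VC-HIT, L1-HIT]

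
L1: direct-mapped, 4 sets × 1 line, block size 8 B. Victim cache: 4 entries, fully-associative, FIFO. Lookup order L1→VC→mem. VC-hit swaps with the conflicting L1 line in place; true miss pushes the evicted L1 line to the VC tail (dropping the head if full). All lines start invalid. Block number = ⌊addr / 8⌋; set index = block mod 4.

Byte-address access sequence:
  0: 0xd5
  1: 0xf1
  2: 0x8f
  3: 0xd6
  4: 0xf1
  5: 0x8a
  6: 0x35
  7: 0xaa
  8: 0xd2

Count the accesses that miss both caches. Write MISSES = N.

#0 0xd5→b26/s2 MISS; vc=[]
#1 0xf1→b30/s2 MISS; vc=[26]
#2 0x8f→b17/s1 MISS; vc=[26]
#3 0xd6→b26/s2 VC-HIT; vc=[30]
#4 0xf1→b30/s2 VC-HIT; vc=[26]
#5 0x8a→b17/s1 L1-HIT; vc=[26]
#6 0x35→b6/s2 MISS; vc=[26,30]
#7 0xaa→b21/s1 MISS; vc=[26,30,17]
#8 0xd2→b26/s2 VC-HIT; vc=[6,30,17]

MISSES = 5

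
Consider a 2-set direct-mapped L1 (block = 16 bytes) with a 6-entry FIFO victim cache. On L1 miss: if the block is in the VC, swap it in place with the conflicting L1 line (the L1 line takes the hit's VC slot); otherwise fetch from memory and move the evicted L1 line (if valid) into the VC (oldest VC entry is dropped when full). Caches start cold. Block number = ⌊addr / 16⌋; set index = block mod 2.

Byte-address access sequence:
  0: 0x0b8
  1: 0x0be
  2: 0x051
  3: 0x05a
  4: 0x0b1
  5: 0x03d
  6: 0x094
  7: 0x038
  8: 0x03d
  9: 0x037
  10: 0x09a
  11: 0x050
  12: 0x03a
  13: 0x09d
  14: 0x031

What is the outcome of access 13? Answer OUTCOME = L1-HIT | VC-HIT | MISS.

OUTCOME = VC-HIT

#0 0xb8→b11/s1 MISS; vc=[]
#1 0xbe→b11/s1 L1-HIT; vc=[]
#2 0x51→b5/s1 MISS; vc=[11]
#3 0x5a→b5/s1 L1-HIT; vc=[11]
#4 0xb1→b11/s1 VC-HIT; vc=[5]
#5 0x3d→b3/s1 MISS; vc=[5,11]
#6 0x94→b9/s1 MISS; vc=[5,11,3]
#7 0x38→b3/s1 VC-HIT; vc=[5,11,9]
#8 0x3d→b3/s1 L1-HIT; vc=[5,11,9]
#9 0x37→b3/s1 L1-HIT; vc=[5,11,9]
#10 0x9a→b9/s1 VC-HIT; vc=[5,11,3]
#11 0x50→b5/s1 VC-HIT; vc=[9,11,3]
#12 0x3a→b3/s1 VC-HIT; vc=[9,11,5]
#13 0x9d→b9/s1 VC-HIT; vc=[3,11,5]
#14 0x31→b3/s1 VC-HIT; vc=[9,11,5]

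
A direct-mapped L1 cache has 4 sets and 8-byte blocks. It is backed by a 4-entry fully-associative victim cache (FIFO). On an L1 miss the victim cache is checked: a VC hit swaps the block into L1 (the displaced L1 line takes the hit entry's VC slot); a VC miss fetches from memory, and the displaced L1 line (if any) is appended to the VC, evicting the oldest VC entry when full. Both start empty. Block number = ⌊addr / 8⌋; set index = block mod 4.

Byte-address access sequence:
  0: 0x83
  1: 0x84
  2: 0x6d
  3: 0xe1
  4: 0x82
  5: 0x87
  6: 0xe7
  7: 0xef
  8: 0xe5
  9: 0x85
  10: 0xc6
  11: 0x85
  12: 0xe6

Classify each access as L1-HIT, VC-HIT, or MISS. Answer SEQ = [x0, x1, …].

SEQ = [MISS, L1-HIT, MISS, MISS, VC-HIT, L1-HIT, VC-HIT, MISS, L1-HIT, VC-HIT, MISS, VC-HIT, VC-HIT]

0: 0x83 (blk 16, set 0) → MISS  vc=[]
1: 0x84 (blk 16, set 0) → L1-HIT  vc=[]
2: 0x6d (blk 13, set 1) → MISS  vc=[]
3: 0xe1 (blk 28, set 0) → MISS  vc=[16]
4: 0x82 (blk 16, set 0) → VC-HIT  vc=[28]
5: 0x87 (blk 16, set 0) → L1-HIT  vc=[28]
6: 0xe7 (blk 28, set 0) → VC-HIT  vc=[16]
7: 0xef (blk 29, set 1) → MISS  vc=[16, 13]
8: 0xe5 (blk 28, set 0) → L1-HIT  vc=[16, 13]
9: 0x85 (blk 16, set 0) → VC-HIT  vc=[28, 13]
10: 0xc6 (blk 24, set 0) → MISS  vc=[28, 13, 16]
11: 0x85 (blk 16, set 0) → VC-HIT  vc=[28, 13, 24]
12: 0xe6 (blk 28, set 0) → VC-HIT  vc=[16, 13, 24]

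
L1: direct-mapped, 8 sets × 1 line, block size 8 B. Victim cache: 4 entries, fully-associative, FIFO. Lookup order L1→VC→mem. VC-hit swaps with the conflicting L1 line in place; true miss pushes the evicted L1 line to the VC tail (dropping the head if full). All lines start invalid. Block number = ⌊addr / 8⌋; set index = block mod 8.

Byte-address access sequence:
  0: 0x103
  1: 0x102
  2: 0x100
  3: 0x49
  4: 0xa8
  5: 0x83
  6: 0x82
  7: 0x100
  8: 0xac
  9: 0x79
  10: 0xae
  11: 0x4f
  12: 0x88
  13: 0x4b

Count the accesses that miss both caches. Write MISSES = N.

  [0] addr=0x103 blk=32 s=0: MISS | VC []
  [1] addr=0x102 blk=32 s=0: L1-HIT | VC []
  [2] addr=0x100 blk=32 s=0: L1-HIT | VC []
  [3] addr=0x49 blk=9 s=1: MISS | VC []
  [4] addr=0xa8 blk=21 s=5: MISS | VC []
  [5] addr=0x83 blk=16 s=0: MISS | VC [32]
  [6] addr=0x82 blk=16 s=0: L1-HIT | VC [32]
  [7] addr=0x100 blk=32 s=0: VC-HIT | VC [16]
  [8] addr=0xac blk=21 s=5: L1-HIT | VC [16]
  [9] addr=0x79 blk=15 s=7: MISS | VC [16]
  [10] addr=0xae blk=21 s=5: L1-HIT | VC [16]
  [11] addr=0x4f blk=9 s=1: L1-HIT | VC [16]
  [12] addr=0x88 blk=17 s=1: MISS | VC [16, 9]
  [13] addr=0x4b blk=9 s=1: VC-HIT | VC [16, 17]

MISSES = 6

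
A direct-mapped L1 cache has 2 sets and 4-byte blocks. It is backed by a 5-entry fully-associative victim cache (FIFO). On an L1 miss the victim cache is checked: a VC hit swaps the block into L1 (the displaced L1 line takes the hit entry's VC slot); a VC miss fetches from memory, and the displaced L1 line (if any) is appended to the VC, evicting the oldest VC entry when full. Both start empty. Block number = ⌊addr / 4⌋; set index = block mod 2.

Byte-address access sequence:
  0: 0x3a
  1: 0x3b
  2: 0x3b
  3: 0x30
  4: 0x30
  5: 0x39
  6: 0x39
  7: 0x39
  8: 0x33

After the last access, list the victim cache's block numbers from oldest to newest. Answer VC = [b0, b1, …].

  [0] addr=0x3a blk=14 s=0: MISS | VC []
  [1] addr=0x3b blk=14 s=0: L1-HIT | VC []
  [2] addr=0x3b blk=14 s=0: L1-HIT | VC []
  [3] addr=0x30 blk=12 s=0: MISS | VC [14]
  [4] addr=0x30 blk=12 s=0: L1-HIT | VC [14]
  [5] addr=0x39 blk=14 s=0: VC-HIT | VC [12]
  [6] addr=0x39 blk=14 s=0: L1-HIT | VC [12]
  [7] addr=0x39 blk=14 s=0: L1-HIT | VC [12]
  [8] addr=0x33 blk=12 s=0: VC-HIT | VC [14]

VC = [14]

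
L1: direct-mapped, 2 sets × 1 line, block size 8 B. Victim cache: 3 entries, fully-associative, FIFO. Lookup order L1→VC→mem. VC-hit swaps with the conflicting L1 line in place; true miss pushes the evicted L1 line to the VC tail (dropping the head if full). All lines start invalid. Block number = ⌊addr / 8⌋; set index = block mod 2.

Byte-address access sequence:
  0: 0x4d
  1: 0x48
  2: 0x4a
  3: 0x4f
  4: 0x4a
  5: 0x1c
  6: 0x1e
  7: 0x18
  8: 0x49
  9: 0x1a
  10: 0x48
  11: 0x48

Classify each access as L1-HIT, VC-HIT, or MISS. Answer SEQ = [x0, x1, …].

SEQ = [MISS, L1-HIT, L1-HIT, L1-HIT, L1-HIT, MISS, L1-HIT, L1-HIT, VC-HIT, VC-HIT, VC-HIT, L1-HIT]

  [0] addr=0x4d blk=9 s=1: MISS | VC []
  [1] addr=0x48 blk=9 s=1: L1-HIT | VC []
  [2] addr=0x4a blk=9 s=1: L1-HIT | VC []
  [3] addr=0x4f blk=9 s=1: L1-HIT | VC []
  [4] addr=0x4a blk=9 s=1: L1-HIT | VC []
  [5] addr=0x1c blk=3 s=1: MISS | VC [9]
  [6] addr=0x1e blk=3 s=1: L1-HIT | VC [9]
  [7] addr=0x18 blk=3 s=1: L1-HIT | VC [9]
  [8] addr=0x49 blk=9 s=1: VC-HIT | VC [3]
  [9] addr=0x1a blk=3 s=1: VC-HIT | VC [9]
  [10] addr=0x48 blk=9 s=1: VC-HIT | VC [3]
  [11] addr=0x48 blk=9 s=1: L1-HIT | VC [3]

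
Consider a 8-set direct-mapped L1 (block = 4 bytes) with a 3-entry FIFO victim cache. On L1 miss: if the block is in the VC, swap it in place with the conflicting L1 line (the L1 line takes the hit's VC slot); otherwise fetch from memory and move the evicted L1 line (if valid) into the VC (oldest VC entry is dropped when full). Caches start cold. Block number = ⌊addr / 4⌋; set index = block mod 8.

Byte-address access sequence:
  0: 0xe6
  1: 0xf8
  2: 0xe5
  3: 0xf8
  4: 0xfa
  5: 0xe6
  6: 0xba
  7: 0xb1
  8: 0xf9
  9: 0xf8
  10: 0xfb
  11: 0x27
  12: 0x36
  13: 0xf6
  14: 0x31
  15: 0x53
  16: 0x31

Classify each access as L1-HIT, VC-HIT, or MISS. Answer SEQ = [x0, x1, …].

#0 0xe6→b57/s1 MISS; vc=[]
#1 0xf8→b62/s6 MISS; vc=[]
#2 0xe5→b57/s1 L1-HIT; vc=[]
#3 0xf8→b62/s6 L1-HIT; vc=[]
#4 0xfa→b62/s6 L1-HIT; vc=[]
#5 0xe6→b57/s1 L1-HIT; vc=[]
#6 0xba→b46/s6 MISS; vc=[62]
#7 0xb1→b44/s4 MISS; vc=[62]
#8 0xf9→b62/s6 VC-HIT; vc=[46]
#9 0xf8→b62/s6 L1-HIT; vc=[46]
#10 0xfb→b62/s6 L1-HIT; vc=[46]
#11 0x27→b9/s1 MISS; vc=[46,57]
#12 0x36→b13/s5 MISS; vc=[46,57]
#13 0xf6→b61/s5 MISS; vc=[46,57,13]
#14 0x31→b12/s4 MISS; vc=[57,13,44]
#15 0x53→b20/s4 MISS; vc=[13,44,12]
#16 0x31→b12/s4 VC-HIT; vc=[13,44,20]

SEQ = [MISS, MISS, L1-HIT, L1-HIT, L1-HIT, L1-HIT, MISS, MISS, VC-HIT, L1-HIT, L1-HIT, MISS, MISS, MISS, MISS, MISS, VC-HIT]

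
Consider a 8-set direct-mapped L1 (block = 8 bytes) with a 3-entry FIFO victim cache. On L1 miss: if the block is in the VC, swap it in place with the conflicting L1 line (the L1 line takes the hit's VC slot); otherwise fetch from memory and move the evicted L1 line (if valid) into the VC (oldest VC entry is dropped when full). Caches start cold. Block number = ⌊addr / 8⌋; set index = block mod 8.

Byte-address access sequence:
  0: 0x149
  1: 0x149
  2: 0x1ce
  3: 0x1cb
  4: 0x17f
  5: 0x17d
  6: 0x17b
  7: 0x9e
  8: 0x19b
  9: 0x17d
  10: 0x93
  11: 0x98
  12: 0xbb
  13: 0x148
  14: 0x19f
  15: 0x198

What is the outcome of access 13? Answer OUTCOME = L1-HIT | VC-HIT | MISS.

OUTCOME = VC-HIT

#0 0x149→b41/s1 MISS; vc=[]
#1 0x149→b41/s1 L1-HIT; vc=[]
#2 0x1ce→b57/s1 MISS; vc=[41]
#3 0x1cb→b57/s1 L1-HIT; vc=[41]
#4 0x17f→b47/s7 MISS; vc=[41]
#5 0x17d→b47/s7 L1-HIT; vc=[41]
#6 0x17b→b47/s7 L1-HIT; vc=[41]
#7 0x9e→b19/s3 MISS; vc=[41]
#8 0x19b→b51/s3 MISS; vc=[41,19]
#9 0x17d→b47/s7 L1-HIT; vc=[41,19]
#10 0x93→b18/s2 MISS; vc=[41,19]
#11 0x98→b19/s3 VC-HIT; vc=[41,51]
#12 0xbb→b23/s7 MISS; vc=[41,51,47]
#13 0x148→b41/s1 VC-HIT; vc=[57,51,47]
#14 0x19f→b51/s3 VC-HIT; vc=[57,19,47]
#15 0x198→b51/s3 L1-HIT; vc=[57,19,47]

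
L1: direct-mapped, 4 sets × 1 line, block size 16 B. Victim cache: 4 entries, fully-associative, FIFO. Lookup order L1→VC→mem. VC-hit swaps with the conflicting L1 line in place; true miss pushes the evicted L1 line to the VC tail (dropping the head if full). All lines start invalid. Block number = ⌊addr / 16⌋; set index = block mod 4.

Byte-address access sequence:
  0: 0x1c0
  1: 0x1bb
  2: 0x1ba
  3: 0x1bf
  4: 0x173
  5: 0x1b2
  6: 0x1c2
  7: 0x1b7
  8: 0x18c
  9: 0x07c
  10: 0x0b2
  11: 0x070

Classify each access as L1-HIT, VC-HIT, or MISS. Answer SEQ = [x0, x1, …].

SEQ = [MISS, MISS, L1-HIT, L1-HIT, MISS, VC-HIT, L1-HIT, L1-HIT, MISS, MISS, MISS, VC-HIT]

#0 0x1c0→b28/s0 MISS; vc=[]
#1 0x1bb→b27/s3 MISS; vc=[]
#2 0x1ba→b27/s3 L1-HIT; vc=[]
#3 0x1bf→b27/s3 L1-HIT; vc=[]
#4 0x173→b23/s3 MISS; vc=[27]
#5 0x1b2→b27/s3 VC-HIT; vc=[23]
#6 0x1c2→b28/s0 L1-HIT; vc=[23]
#7 0x1b7→b27/s3 L1-HIT; vc=[23]
#8 0x18c→b24/s0 MISS; vc=[23,28]
#9 0x7c→b7/s3 MISS; vc=[23,28,27]
#10 0xb2→b11/s3 MISS; vc=[23,28,27,7]
#11 0x70→b7/s3 VC-HIT; vc=[23,28,27,11]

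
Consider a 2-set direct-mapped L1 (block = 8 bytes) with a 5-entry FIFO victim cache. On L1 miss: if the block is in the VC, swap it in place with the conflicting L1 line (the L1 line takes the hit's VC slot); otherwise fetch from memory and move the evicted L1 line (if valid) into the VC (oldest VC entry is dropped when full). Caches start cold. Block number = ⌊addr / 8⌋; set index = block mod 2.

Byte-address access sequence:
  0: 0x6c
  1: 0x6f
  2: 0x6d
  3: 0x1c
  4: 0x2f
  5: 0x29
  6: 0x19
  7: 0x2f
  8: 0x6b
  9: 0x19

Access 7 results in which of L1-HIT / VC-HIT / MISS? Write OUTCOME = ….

#0 0x6c→b13/s1 MISS; vc=[]
#1 0x6f→b13/s1 L1-HIT; vc=[]
#2 0x6d→b13/s1 L1-HIT; vc=[]
#3 0x1c→b3/s1 MISS; vc=[13]
#4 0x2f→b5/s1 MISS; vc=[13,3]
#5 0x29→b5/s1 L1-HIT; vc=[13,3]
#6 0x19→b3/s1 VC-HIT; vc=[13,5]
#7 0x2f→b5/s1 VC-HIT; vc=[13,3]
#8 0x6b→b13/s1 VC-HIT; vc=[5,3]
#9 0x19→b3/s1 VC-HIT; vc=[5,13]

OUTCOME = VC-HIT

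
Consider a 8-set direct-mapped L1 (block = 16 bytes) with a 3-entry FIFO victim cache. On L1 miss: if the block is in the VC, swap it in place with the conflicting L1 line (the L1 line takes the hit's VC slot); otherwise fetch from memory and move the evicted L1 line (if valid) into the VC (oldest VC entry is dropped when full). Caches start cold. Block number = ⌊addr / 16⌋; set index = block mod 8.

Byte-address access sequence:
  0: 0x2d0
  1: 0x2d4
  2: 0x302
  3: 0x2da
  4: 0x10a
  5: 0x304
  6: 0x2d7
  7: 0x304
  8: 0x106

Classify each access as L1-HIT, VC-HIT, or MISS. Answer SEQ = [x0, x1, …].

0: 0x2d0 (blk 45, set 5) → MISS  vc=[]
1: 0x2d4 (blk 45, set 5) → L1-HIT  vc=[]
2: 0x302 (blk 48, set 0) → MISS  vc=[]
3: 0x2da (blk 45, set 5) → L1-HIT  vc=[]
4: 0x10a (blk 16, set 0) → MISS  vc=[48]
5: 0x304 (blk 48, set 0) → VC-HIT  vc=[16]
6: 0x2d7 (blk 45, set 5) → L1-HIT  vc=[16]
7: 0x304 (blk 48, set 0) → L1-HIT  vc=[16]
8: 0x106 (blk 16, set 0) → VC-HIT  vc=[48]

SEQ = [MISS, L1-HIT, MISS, L1-HIT, MISS, VC-HIT, L1-HIT, L1-HIT, VC-HIT]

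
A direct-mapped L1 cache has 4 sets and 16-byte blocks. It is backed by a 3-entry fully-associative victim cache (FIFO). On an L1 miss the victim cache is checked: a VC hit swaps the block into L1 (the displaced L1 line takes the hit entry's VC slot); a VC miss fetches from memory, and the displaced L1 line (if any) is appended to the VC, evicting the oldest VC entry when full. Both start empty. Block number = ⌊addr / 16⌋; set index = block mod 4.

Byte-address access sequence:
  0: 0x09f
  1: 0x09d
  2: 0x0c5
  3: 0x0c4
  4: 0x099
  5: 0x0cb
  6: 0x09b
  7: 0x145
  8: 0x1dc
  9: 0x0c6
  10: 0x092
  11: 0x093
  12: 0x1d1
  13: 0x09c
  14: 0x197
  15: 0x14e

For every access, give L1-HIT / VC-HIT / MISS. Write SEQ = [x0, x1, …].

SEQ = [MISS, L1-HIT, MISS, L1-HIT, L1-HIT, L1-HIT, L1-HIT, MISS, MISS, VC-HIT, VC-HIT, L1-HIT, VC-HIT, VC-HIT, MISS, VC-HIT]

#0 0x9f→b9/s1 MISS; vc=[]
#1 0x9d→b9/s1 L1-HIT; vc=[]
#2 0xc5→b12/s0 MISS; vc=[]
#3 0xc4→b12/s0 L1-HIT; vc=[]
#4 0x99→b9/s1 L1-HIT; vc=[]
#5 0xcb→b12/s0 L1-HIT; vc=[]
#6 0x9b→b9/s1 L1-HIT; vc=[]
#7 0x145→b20/s0 MISS; vc=[12]
#8 0x1dc→b29/s1 MISS; vc=[12,9]
#9 0xc6→b12/s0 VC-HIT; vc=[20,9]
#10 0x92→b9/s1 VC-HIT; vc=[20,29]
#11 0x93→b9/s1 L1-HIT; vc=[20,29]
#12 0x1d1→b29/s1 VC-HIT; vc=[20,9]
#13 0x9c→b9/s1 VC-HIT; vc=[20,29]
#14 0x197→b25/s1 MISS; vc=[20,29,9]
#15 0x14e→b20/s0 VC-HIT; vc=[12,29,9]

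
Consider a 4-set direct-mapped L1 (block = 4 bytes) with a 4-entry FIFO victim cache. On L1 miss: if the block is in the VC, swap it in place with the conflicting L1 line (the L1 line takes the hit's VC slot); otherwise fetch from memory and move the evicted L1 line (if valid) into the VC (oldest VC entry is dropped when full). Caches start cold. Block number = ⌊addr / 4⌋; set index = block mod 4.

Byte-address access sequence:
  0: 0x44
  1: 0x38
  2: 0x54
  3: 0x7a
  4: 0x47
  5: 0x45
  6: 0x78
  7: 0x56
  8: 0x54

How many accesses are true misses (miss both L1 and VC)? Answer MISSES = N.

MISSES = 4

  [0] addr=0x44 blk=17 s=1: MISS | VC []
  [1] addr=0x38 blk=14 s=2: MISS | VC []
  [2] addr=0x54 blk=21 s=1: MISS | VC [17]
  [3] addr=0x7a blk=30 s=2: MISS | VC [17, 14]
  [4] addr=0x47 blk=17 s=1: VC-HIT | VC [21, 14]
  [5] addr=0x45 blk=17 s=1: L1-HIT | VC [21, 14]
  [6] addr=0x78 blk=30 s=2: L1-HIT | VC [21, 14]
  [7] addr=0x56 blk=21 s=1: VC-HIT | VC [17, 14]
  [8] addr=0x54 blk=21 s=1: L1-HIT | VC [17, 14]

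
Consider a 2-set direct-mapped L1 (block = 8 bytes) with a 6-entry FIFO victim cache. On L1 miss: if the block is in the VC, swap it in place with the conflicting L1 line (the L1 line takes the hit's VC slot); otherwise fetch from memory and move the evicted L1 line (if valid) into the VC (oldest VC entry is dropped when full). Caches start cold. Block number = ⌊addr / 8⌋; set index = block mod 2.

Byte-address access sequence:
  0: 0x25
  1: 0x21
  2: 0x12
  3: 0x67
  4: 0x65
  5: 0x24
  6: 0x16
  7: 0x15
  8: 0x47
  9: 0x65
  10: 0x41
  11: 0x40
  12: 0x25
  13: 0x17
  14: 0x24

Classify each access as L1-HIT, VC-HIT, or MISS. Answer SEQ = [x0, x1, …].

#0 0x25→b4/s0 MISS; vc=[]
#1 0x21→b4/s0 L1-HIT; vc=[]
#2 0x12→b2/s0 MISS; vc=[4]
#3 0x67→b12/s0 MISS; vc=[4,2]
#4 0x65→b12/s0 L1-HIT; vc=[4,2]
#5 0x24→b4/s0 VC-HIT; vc=[12,2]
#6 0x16→b2/s0 VC-HIT; vc=[12,4]
#7 0x15→b2/s0 L1-HIT; vc=[12,4]
#8 0x47→b8/s0 MISS; vc=[12,4,2]
#9 0x65→b12/s0 VC-HIT; vc=[8,4,2]
#10 0x41→b8/s0 VC-HIT; vc=[12,4,2]
#11 0x40→b8/s0 L1-HIT; vc=[12,4,2]
#12 0x25→b4/s0 VC-HIT; vc=[12,8,2]
#13 0x17→b2/s0 VC-HIT; vc=[12,8,4]
#14 0x24→b4/s0 VC-HIT; vc=[12,8,2]

SEQ = [MISS, L1-HIT, MISS, MISS, L1-HIT, VC-HIT, VC-HIT, L1-HIT, MISS, VC-HIT, VC-HIT, L1-HIT, VC-HIT, VC-HIT, VC-HIT]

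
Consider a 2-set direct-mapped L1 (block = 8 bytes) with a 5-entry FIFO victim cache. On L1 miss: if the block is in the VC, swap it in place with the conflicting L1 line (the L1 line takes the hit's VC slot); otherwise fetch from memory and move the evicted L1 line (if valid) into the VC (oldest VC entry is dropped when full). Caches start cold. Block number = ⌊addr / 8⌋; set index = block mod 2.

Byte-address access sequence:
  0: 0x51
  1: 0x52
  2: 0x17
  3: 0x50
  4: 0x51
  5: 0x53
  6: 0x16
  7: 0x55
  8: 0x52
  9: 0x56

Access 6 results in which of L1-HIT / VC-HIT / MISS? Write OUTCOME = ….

  [0] addr=0x51 blk=10 s=0: MISS | VC []
  [1] addr=0x52 blk=10 s=0: L1-HIT | VC []
  [2] addr=0x17 blk=2 s=0: MISS | VC [10]
  [3] addr=0x50 blk=10 s=0: VC-HIT | VC [2]
  [4] addr=0x51 blk=10 s=0: L1-HIT | VC [2]
  [5] addr=0x53 blk=10 s=0: L1-HIT | VC [2]
  [6] addr=0x16 blk=2 s=0: VC-HIT | VC [10]
  [7] addr=0x55 blk=10 s=0: VC-HIT | VC [2]
  [8] addr=0x52 blk=10 s=0: L1-HIT | VC [2]
  [9] addr=0x56 blk=10 s=0: L1-HIT | VC [2]

OUTCOME = VC-HIT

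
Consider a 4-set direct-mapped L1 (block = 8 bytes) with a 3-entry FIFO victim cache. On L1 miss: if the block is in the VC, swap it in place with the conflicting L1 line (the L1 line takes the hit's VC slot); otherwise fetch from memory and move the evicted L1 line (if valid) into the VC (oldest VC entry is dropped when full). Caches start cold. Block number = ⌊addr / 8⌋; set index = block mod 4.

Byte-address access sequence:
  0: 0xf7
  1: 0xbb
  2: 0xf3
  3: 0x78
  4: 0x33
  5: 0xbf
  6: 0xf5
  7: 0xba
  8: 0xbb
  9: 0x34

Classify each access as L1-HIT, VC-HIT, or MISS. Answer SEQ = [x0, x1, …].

SEQ = [MISS, MISS, L1-HIT, MISS, MISS, VC-HIT, VC-HIT, L1-HIT, L1-HIT, VC-HIT]

  [0] addr=0xf7 blk=30 s=2: MISS | VC []
  [1] addr=0xbb blk=23 s=3: MISS | VC []
  [2] addr=0xf3 blk=30 s=2: L1-HIT | VC []
  [3] addr=0x78 blk=15 s=3: MISS | VC [23]
  [4] addr=0x33 blk=6 s=2: MISS | VC [23, 30]
  [5] addr=0xbf blk=23 s=3: VC-HIT | VC [15, 30]
  [6] addr=0xf5 blk=30 s=2: VC-HIT | VC [15, 6]
  [7] addr=0xba blk=23 s=3: L1-HIT | VC [15, 6]
  [8] addr=0xbb blk=23 s=3: L1-HIT | VC [15, 6]
  [9] addr=0x34 blk=6 s=2: VC-HIT | VC [15, 30]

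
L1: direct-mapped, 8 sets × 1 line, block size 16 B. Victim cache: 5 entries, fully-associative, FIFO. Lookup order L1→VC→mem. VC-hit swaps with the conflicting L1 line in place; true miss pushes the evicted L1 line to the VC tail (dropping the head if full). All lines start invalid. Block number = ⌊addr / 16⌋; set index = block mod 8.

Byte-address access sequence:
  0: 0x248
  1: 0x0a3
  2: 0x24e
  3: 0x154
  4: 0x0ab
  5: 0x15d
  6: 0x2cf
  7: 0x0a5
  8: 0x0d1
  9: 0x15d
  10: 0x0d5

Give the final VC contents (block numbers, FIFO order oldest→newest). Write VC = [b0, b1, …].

0: 0x248 (blk 36, set 4) → MISS  vc=[]
1: 0xa3 (blk 10, set 2) → MISS  vc=[]
2: 0x24e (blk 36, set 4) → L1-HIT  vc=[]
3: 0x154 (blk 21, set 5) → MISS  vc=[]
4: 0xab (blk 10, set 2) → L1-HIT  vc=[]
5: 0x15d (blk 21, set 5) → L1-HIT  vc=[]
6: 0x2cf (blk 44, set 4) → MISS  vc=[36]
7: 0xa5 (blk 10, set 2) → L1-HIT  vc=[36]
8: 0xd1 (blk 13, set 5) → MISS  vc=[36, 21]
9: 0x15d (blk 21, set 5) → VC-HIT  vc=[36, 13]
10: 0xd5 (blk 13, set 5) → VC-HIT  vc=[36, 21]

VC = [36, 21]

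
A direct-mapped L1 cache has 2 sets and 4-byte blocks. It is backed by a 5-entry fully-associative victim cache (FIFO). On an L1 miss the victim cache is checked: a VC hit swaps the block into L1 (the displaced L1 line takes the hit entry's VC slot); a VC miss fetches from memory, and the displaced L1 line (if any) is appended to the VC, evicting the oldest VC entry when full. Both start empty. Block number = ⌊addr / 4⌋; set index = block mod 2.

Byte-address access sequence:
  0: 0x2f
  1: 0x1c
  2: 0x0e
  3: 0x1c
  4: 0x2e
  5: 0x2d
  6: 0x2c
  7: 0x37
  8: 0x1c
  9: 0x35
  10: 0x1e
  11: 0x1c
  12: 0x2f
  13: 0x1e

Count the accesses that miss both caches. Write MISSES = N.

#0 0x2f→b11/s1 MISS; vc=[]
#1 0x1c→b7/s1 MISS; vc=[11]
#2 0xe→b3/s1 MISS; vc=[11,7]
#3 0x1c→b7/s1 VC-HIT; vc=[11,3]
#4 0x2e→b11/s1 VC-HIT; vc=[7,3]
#5 0x2d→b11/s1 L1-HIT; vc=[7,3]
#6 0x2c→b11/s1 L1-HIT; vc=[7,3]
#7 0x37→b13/s1 MISS; vc=[7,3,11]
#8 0x1c→b7/s1 VC-HIT; vc=[13,3,11]
#9 0x35→b13/s1 VC-HIT; vc=[7,3,11]
#10 0x1e→b7/s1 VC-HIT; vc=[13,3,11]
#11 0x1c→b7/s1 L1-HIT; vc=[13,3,11]
#12 0x2f→b11/s1 VC-HIT; vc=[13,3,7]
#13 0x1e→b7/s1 VC-HIT; vc=[13,3,11]

MISSES = 4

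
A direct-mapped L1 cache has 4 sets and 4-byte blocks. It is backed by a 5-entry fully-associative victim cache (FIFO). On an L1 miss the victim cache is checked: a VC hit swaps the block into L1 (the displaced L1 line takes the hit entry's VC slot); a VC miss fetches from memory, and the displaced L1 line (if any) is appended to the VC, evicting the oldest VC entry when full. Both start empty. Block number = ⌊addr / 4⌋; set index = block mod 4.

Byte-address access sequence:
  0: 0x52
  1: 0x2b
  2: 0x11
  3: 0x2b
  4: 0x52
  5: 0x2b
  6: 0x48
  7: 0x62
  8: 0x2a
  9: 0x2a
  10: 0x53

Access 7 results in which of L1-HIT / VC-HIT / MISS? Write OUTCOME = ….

OUTCOME = MISS

  [0] addr=0x52 blk=20 s=0: MISS | VC []
  [1] addr=0x2b blk=10 s=2: MISS | VC []
  [2] addr=0x11 blk=4 s=0: MISS | VC [20]
  [3] addr=0x2b blk=10 s=2: L1-HIT | VC [20]
  [4] addr=0x52 blk=20 s=0: VC-HIT | VC [4]
  [5] addr=0x2b blk=10 s=2: L1-HIT | VC [4]
  [6] addr=0x48 blk=18 s=2: MISS | VC [4, 10]
  [7] addr=0x62 blk=24 s=0: MISS | VC [4, 10, 20]
  [8] addr=0x2a blk=10 s=2: VC-HIT | VC [4, 18, 20]
  [9] addr=0x2a blk=10 s=2: L1-HIT | VC [4, 18, 20]
  [10] addr=0x53 blk=20 s=0: VC-HIT | VC [4, 18, 24]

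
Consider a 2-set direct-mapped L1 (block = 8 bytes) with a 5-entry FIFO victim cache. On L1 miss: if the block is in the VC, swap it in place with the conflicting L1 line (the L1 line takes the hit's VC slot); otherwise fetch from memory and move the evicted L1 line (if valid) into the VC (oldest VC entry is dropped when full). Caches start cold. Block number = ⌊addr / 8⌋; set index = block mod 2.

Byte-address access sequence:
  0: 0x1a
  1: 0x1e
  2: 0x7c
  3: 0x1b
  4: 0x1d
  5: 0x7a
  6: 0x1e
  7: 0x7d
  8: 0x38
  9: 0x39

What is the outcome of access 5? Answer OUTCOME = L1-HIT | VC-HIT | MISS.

  [0] addr=0x1a blk=3 s=1: MISS | VC []
  [1] addr=0x1e blk=3 s=1: L1-HIT | VC []
  [2] addr=0x7c blk=15 s=1: MISS | VC [3]
  [3] addr=0x1b blk=3 s=1: VC-HIT | VC [15]
  [4] addr=0x1d blk=3 s=1: L1-HIT | VC [15]
  [5] addr=0x7a blk=15 s=1: VC-HIT | VC [3]
  [6] addr=0x1e blk=3 s=1: VC-HIT | VC [15]
  [7] addr=0x7d blk=15 s=1: VC-HIT | VC [3]
  [8] addr=0x38 blk=7 s=1: MISS | VC [3, 15]
  [9] addr=0x39 blk=7 s=1: L1-HIT | VC [3, 15]

OUTCOME = VC-HIT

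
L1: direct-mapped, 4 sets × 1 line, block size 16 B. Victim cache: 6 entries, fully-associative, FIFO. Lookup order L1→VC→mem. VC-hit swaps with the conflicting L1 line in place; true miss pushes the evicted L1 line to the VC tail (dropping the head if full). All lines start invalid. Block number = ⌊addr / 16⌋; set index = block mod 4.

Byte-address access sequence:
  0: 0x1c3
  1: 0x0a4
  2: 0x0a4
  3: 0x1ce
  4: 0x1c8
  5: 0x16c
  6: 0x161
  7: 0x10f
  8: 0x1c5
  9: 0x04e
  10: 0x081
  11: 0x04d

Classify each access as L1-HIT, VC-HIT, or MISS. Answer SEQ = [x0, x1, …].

  [0] addr=0x1c3 blk=28 s=0: MISS | VC []
  [1] addr=0xa4 blk=10 s=2: MISS | VC []
  [2] addr=0xa4 blk=10 s=2: L1-HIT | VC []
  [3] addr=0x1ce blk=28 s=0: L1-HIT | VC []
  [4] addr=0x1c8 blk=28 s=0: L1-HIT | VC []
  [5] addr=0x16c blk=22 s=2: MISS | VC [10]
  [6] addr=0x161 blk=22 s=2: L1-HIT | VC [10]
  [7] addr=0x10f blk=16 s=0: MISS | VC [10, 28]
  [8] addr=0x1c5 blk=28 s=0: VC-HIT | VC [10, 16]
  [9] addr=0x4e blk=4 s=0: MISS | VC [10, 16, 28]
  [10] addr=0x81 blk=8 s=0: MISS | VC [10, 16, 28, 4]
  [11] addr=0x4d blk=4 s=0: VC-HIT | VC [10, 16, 28, 8]

SEQ = [MISS, MISS, L1-HIT, L1-HIT, L1-HIT, MISS, L1-HIT, MISS, VC-HIT, MISS, MISS, VC-HIT]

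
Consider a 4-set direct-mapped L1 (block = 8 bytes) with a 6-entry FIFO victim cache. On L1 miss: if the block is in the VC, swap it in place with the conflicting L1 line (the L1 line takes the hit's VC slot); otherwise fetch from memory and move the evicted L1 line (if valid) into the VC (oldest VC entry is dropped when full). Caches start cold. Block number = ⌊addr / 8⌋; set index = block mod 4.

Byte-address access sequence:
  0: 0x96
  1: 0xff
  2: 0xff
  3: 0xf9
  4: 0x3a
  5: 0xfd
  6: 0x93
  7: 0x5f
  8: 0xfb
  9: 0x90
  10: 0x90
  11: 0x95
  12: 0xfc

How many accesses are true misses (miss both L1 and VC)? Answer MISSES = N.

MISSES = 4

#0 0x96→b18/s2 MISS; vc=[]
#1 0xff→b31/s3 MISS; vc=[]
#2 0xff→b31/s3 L1-HIT; vc=[]
#3 0xf9→b31/s3 L1-HIT; vc=[]
#4 0x3a→b7/s3 MISS; vc=[31]
#5 0xfd→b31/s3 VC-HIT; vc=[7]
#6 0x93→b18/s2 L1-HIT; vc=[7]
#7 0x5f→b11/s3 MISS; vc=[7,31]
#8 0xfb→b31/s3 VC-HIT; vc=[7,11]
#9 0x90→b18/s2 L1-HIT; vc=[7,11]
#10 0x90→b18/s2 L1-HIT; vc=[7,11]
#11 0x95→b18/s2 L1-HIT; vc=[7,11]
#12 0xfc→b31/s3 L1-HIT; vc=[7,11]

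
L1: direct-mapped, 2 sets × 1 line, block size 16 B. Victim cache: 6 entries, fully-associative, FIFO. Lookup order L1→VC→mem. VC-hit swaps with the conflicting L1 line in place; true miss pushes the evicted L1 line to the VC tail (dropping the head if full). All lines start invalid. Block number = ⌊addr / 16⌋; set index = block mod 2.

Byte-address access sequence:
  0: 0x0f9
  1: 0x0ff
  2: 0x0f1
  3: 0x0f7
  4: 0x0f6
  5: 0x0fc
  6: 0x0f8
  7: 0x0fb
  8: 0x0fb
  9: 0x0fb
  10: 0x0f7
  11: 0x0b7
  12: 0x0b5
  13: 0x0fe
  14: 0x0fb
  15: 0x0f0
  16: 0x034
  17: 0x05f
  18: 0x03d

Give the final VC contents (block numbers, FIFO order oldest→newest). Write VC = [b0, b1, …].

#0 0xf9→b15/s1 MISS; vc=[]
#1 0xff→b15/s1 L1-HIT; vc=[]
#2 0xf1→b15/s1 L1-HIT; vc=[]
#3 0xf7→b15/s1 L1-HIT; vc=[]
#4 0xf6→b15/s1 L1-HIT; vc=[]
#5 0xfc→b15/s1 L1-HIT; vc=[]
#6 0xf8→b15/s1 L1-HIT; vc=[]
#7 0xfb→b15/s1 L1-HIT; vc=[]
#8 0xfb→b15/s1 L1-HIT; vc=[]
#9 0xfb→b15/s1 L1-HIT; vc=[]
#10 0xf7→b15/s1 L1-HIT; vc=[]
#11 0xb7→b11/s1 MISS; vc=[15]
#12 0xb5→b11/s1 L1-HIT; vc=[15]
#13 0xfe→b15/s1 VC-HIT; vc=[11]
#14 0xfb→b15/s1 L1-HIT; vc=[11]
#15 0xf0→b15/s1 L1-HIT; vc=[11]
#16 0x34→b3/s1 MISS; vc=[11,15]
#17 0x5f→b5/s1 MISS; vc=[11,15,3]
#18 0x3d→b3/s1 VC-HIT; vc=[11,15,5]

VC = [11, 15, 5]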